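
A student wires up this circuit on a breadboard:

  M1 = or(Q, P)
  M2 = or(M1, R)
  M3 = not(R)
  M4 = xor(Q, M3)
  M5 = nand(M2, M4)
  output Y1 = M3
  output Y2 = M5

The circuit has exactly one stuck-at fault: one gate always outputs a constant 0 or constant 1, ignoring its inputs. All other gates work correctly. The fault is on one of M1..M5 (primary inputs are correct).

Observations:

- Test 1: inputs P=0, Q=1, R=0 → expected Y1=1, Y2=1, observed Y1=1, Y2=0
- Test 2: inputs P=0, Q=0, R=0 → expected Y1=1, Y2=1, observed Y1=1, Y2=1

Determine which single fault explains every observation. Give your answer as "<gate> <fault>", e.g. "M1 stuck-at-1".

M4 stuck-at-1

Fault-free values for test 1 (P=0, Q=1, R=0): M1=1, M2=1, M3=1, M4=0, M5=1, giving Y1=1, Y2=1. Observed Y1=1, Y2=0.
Test 1: faults giving observed Y1=1, Y2=0 are {M4 stuck-at-1, M5 stuck-at-0}.
Test 2 (P=0, Q=0, R=0): fault-free M1=0, M2=0, M3=1, M4=1, M5=1 → Y1=1, Y2=1; observed Y1=1, Y2=1. Eliminates M5 stuck-at-0.
Only M4 stuck-at-1 is consistent with every test.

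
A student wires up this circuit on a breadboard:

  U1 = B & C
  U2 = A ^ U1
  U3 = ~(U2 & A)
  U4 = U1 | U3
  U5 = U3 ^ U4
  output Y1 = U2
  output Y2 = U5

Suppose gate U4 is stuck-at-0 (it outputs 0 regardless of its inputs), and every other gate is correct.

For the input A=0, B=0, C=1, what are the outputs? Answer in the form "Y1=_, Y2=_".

Y1=0, Y2=1

Propagate with U4 forced: U1=0, U2=0, U3=1, U4=0 [stuck-at-0], U5=1.
So the outputs are Y1=0, Y2=1. (Without the fault they would be Y1=0, Y2=0.)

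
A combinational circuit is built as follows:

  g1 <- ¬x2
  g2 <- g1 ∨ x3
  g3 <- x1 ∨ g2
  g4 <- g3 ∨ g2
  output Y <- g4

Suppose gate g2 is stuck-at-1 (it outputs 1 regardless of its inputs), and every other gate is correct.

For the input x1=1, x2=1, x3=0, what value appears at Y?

1

Propagate with g2 forced: g1=0, g2=1 [stuck-at-1], g3=1, g4=1.
So Y = 1. (Same as the fault-free value — the fault is masked on this input.)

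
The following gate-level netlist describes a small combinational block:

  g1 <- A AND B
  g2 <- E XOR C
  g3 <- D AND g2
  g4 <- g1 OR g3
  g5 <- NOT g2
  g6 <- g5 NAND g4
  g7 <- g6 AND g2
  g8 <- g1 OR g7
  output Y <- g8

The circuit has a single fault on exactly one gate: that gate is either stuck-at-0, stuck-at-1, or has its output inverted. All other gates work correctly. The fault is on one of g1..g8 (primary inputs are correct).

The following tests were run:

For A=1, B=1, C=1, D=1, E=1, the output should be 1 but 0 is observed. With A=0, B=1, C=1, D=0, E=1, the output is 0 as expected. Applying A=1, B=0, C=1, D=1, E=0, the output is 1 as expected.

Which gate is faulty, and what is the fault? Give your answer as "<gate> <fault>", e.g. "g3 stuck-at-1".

Fault-free values for test 1 (A=1, B=1, C=1, D=1, E=1): g1=1, g2=0, g3=0, g4=1, g5=1, g6=0, g7=0, g8=1, giving Y=1. Observed 0.
Test 1: faults giving observed 0 are {g1 stuck-at-0, g1 inverted output, g8 stuck-at-0, g8 inverted output}.
Test 2 (A=0, B=1, C=1, D=0, E=1): fault-free g1=0, g2=0, g3=0, g4=0, g5=1, g6=1, g7=0, g8=0 → 0; observed 0. Eliminates g1 inverted output, g8 inverted output.
Test 3 (A=1, B=0, C=1, D=1, E=0): fault-free g1=0, g2=1, g3=1, g4=1, g5=0, g6=1, g7=1, g8=1 → 1; observed 1. Eliminates g8 stuck-at-0.
Only g1 stuck-at-0 is consistent with every test.

g1 stuck-at-0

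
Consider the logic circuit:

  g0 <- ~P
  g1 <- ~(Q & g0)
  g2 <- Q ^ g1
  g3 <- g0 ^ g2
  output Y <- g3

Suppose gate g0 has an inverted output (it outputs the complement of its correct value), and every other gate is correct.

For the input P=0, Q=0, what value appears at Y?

1

Propagate with g0 forced: g0=0 [inverted output], g1=1, g2=1, g3=1.
So Y = 1. (Without the fault it would be 0.)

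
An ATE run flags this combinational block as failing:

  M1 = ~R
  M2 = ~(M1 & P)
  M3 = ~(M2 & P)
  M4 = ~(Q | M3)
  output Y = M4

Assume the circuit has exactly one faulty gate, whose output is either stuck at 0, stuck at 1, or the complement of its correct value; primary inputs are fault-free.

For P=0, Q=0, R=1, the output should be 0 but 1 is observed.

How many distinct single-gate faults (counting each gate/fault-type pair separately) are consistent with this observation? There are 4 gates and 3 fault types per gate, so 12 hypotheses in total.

Fault-free: M1=0, M2=1, M3=1, M4=0 → 0. Observed 1.
  M1 stuck-at-0: output 0 ✗
  M1 stuck-at-1: output 0 ✗
  M1 inverted output: output 0 ✗
  M2 stuck-at-0: output 0 ✗
  M2 stuck-at-1: output 0 ✗
  M2 inverted output: output 0 ✗
  M3 stuck-at-0: output 1 ✓
  M3 stuck-at-1: output 0 ✗
  M3 inverted output: output 1 ✓
  M4 stuck-at-0: output 0 ✗
  M4 stuck-at-1: output 1 ✓
  M4 inverted output: output 1 ✓
Consistent faults: {M3 stuck-at-0, M3 inverted output, M4 stuck-at-1, M4 inverted output} — 4 in all.

4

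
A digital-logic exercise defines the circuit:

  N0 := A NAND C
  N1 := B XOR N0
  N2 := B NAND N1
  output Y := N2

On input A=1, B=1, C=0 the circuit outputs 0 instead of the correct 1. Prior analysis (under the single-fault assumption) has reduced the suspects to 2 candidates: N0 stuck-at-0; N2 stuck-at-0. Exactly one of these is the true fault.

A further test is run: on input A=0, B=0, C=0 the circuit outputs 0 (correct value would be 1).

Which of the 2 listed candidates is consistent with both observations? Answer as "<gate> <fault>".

Evaluate each candidate on input A=0, B=0, C=0:
  N0 stuck-at-0: N0=0 [stuck-at-0], N1=0, N2=1 → 1 — eliminated
  N2 stuck-at-0: N0=1, N1=1, N2=0 [stuck-at-0] → 0 — matches
Only N2 stuck-at-0 reproduces the observed 0.

N2 stuck-at-0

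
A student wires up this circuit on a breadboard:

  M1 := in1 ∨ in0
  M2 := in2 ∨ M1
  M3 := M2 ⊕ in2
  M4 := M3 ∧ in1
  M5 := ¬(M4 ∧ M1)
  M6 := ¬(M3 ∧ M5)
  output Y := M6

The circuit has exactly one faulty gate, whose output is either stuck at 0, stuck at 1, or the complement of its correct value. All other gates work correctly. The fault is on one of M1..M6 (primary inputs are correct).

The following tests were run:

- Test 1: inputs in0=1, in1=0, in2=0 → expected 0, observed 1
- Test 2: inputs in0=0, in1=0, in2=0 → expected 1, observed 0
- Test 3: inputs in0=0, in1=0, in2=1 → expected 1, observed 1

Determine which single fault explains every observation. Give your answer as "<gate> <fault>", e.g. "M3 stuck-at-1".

M1 inverted output

Fault-free values for test 1 (in0=1, in1=0, in2=0): M1=1, M2=1, M3=1, M4=0, M5=1, M6=0, giving Y=0. Observed 1.
Test 1: faults giving observed 1 are {M1 stuck-at-0, M1 inverted output, M2 stuck-at-0, M2 inverted output, M3 stuck-at-0, M3 inverted output, M4 stuck-at-1, M4 inverted output, M5 stuck-at-0, M5 inverted output, M6 stuck-at-1, M6 inverted output}.
Test 2 (in0=0, in1=0, in2=0): fault-free M1=0, M2=0, M3=0, M4=0, M5=1, M6=1 → 1; observed 0. Eliminates M1 stuck-at-0, M2 stuck-at-0, M3 stuck-at-0, M4 stuck-at-1, M4 inverted output, M5 stuck-at-0, M5 inverted output, M6 stuck-at-1.
Test 3 (in0=0, in1=0, in2=1): fault-free M1=0, M2=1, M3=0, M4=0, M5=1, M6=1 → 1; observed 1. Eliminates M2 inverted output, M3 inverted output, M6 inverted output.
Only M1 inverted output is consistent with every test.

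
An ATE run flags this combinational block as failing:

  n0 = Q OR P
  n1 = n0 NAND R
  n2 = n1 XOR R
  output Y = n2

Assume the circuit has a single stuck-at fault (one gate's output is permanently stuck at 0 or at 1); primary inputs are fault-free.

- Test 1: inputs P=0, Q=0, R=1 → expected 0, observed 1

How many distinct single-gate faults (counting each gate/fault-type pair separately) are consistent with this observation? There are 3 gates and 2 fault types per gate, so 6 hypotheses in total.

3

Fault-free: n0=0, n1=1, n2=0 → 0. Observed 1.
  n0 stuck-at-0: output 0 ✗
  n0 stuck-at-1: output 1 ✓
  n1 stuck-at-0: output 1 ✓
  n1 stuck-at-1: output 0 ✗
  n2 stuck-at-0: output 0 ✗
  n2 stuck-at-1: output 1 ✓
Consistent faults: {n0 stuck-at-1, n1 stuck-at-0, n2 stuck-at-1} — 3 in all.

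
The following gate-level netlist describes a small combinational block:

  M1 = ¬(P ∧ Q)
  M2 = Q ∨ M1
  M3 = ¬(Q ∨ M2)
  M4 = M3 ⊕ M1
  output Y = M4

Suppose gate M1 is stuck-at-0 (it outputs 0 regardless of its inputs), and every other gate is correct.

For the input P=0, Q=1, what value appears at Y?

Propagate with M1 forced: M1=0 [stuck-at-0], M2=1, M3=0, M4=0.
So Y = 0. (Without the fault it would be 1.)

0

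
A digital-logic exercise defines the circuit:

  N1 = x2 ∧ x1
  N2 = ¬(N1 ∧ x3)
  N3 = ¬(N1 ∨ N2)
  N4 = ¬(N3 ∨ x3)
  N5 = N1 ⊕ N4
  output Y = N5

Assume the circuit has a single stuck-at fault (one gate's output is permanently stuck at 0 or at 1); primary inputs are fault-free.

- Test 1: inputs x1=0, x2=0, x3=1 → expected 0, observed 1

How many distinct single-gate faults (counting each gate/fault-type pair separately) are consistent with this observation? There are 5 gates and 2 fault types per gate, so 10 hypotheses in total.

Fault-free: N1=0, N2=1, N3=0, N4=0, N5=0 → 0. Observed 1.
  N1 stuck-at-0: output 0 ✗
  N1 stuck-at-1: output 1 ✓
  N2 stuck-at-0: output 0 ✗
  N2 stuck-at-1: output 0 ✗
  N3 stuck-at-0: output 0 ✗
  N3 stuck-at-1: output 0 ✗
  N4 stuck-at-0: output 0 ✗
  N4 stuck-at-1: output 1 ✓
  N5 stuck-at-0: output 0 ✗
  N5 stuck-at-1: output 1 ✓
Consistent faults: {N1 stuck-at-1, N4 stuck-at-1, N5 stuck-at-1} — 3 in all.

3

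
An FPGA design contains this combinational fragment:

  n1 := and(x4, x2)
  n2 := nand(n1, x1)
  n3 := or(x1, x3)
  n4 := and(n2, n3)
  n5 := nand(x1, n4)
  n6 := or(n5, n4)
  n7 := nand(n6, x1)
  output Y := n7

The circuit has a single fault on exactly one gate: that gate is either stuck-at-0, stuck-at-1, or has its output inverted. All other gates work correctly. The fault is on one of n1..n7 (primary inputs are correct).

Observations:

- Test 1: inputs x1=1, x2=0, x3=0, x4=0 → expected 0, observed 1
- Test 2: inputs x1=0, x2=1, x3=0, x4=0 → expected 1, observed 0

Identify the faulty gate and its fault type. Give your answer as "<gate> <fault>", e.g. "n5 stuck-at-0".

Fault-free values for test 1 (x1=1, x2=0, x3=0, x4=0): n1=0, n2=1, n3=1, n4=1, n5=0, n6=1, n7=0, giving Y=0. Observed 1.
Test 1: faults giving observed 1 are {n6 stuck-at-0, n6 inverted output, n7 stuck-at-1, n7 inverted output}.
Test 2 (x1=0, x2=1, x3=0, x4=0): fault-free n1=0, n2=1, n3=0, n4=0, n5=1, n6=1, n7=1 → 1; observed 0. Eliminates n6 stuck-at-0, n6 inverted output, n7 stuck-at-1.
Only n7 inverted output is consistent with every test.

n7 inverted output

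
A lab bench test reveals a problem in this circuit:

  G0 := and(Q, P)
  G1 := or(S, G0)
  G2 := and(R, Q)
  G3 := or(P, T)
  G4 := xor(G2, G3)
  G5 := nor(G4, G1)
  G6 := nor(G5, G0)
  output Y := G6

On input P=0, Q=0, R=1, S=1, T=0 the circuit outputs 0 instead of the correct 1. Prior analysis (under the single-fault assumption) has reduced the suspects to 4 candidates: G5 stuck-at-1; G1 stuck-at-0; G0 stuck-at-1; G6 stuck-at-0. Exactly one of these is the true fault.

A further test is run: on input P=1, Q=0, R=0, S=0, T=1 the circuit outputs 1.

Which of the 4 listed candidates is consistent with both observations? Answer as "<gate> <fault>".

Evaluate each candidate on input P=1, Q=0, R=0, S=0, T=1:
  G5 stuck-at-1: G0=0, G1=0, G2=0, G3=1, G4=1, G5=1 [stuck-at-1], G6=0 → 0 — eliminated
  G1 stuck-at-0: G0=0, G1=0 [stuck-at-0], G2=0, G3=1, G4=1, G5=0, G6=1 → 1 — matches
  G0 stuck-at-1: G0=1 [stuck-at-1], G1=1, G2=0, G3=1, G4=1, G5=0, G6=0 → 0 — eliminated
  G6 stuck-at-0: G0=0, G1=0, G2=0, G3=1, G4=1, G5=0, G6=0 [stuck-at-0] → 0 — eliminated
Only G1 stuck-at-0 reproduces the observed 1.

G1 stuck-at-0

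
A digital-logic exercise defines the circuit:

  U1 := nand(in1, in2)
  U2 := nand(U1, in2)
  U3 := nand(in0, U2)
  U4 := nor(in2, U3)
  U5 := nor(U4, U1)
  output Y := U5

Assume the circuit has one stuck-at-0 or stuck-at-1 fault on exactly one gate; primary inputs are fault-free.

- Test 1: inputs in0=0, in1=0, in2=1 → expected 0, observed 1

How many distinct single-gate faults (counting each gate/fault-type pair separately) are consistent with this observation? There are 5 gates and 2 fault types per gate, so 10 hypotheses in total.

Fault-free: U1=1, U2=0, U3=1, U4=0, U5=0 → 0. Observed 1.
  U1 stuck-at-0: output 1 ✓
  U1 stuck-at-1: output 0 ✗
  U2 stuck-at-0: output 0 ✗
  U2 stuck-at-1: output 0 ✗
  U3 stuck-at-0: output 0 ✗
  U3 stuck-at-1: output 0 ✗
  U4 stuck-at-0: output 0 ✗
  U4 stuck-at-1: output 0 ✗
  U5 stuck-at-0: output 0 ✗
  U5 stuck-at-1: output 1 ✓
Consistent faults: {U1 stuck-at-0, U5 stuck-at-1} — 2 in all.

2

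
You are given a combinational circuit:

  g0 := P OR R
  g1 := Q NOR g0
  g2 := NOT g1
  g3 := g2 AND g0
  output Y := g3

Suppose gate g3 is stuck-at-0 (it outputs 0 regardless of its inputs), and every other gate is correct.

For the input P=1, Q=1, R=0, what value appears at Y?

0

Propagate with g3 forced: g0=1, g1=0, g2=1, g3=0 [stuck-at-0].
So Y = 0. (Without the fault it would be 1.)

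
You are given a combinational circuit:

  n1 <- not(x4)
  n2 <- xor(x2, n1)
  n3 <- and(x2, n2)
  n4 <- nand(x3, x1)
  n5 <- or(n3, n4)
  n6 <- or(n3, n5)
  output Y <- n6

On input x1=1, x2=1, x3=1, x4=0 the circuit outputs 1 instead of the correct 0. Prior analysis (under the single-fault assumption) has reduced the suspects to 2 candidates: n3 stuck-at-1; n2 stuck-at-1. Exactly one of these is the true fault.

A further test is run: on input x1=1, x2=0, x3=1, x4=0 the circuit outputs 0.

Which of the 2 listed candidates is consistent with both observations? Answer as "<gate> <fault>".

n2 stuck-at-1

Evaluate each candidate on input x1=1, x2=0, x3=1, x4=0:
  n3 stuck-at-1: n1=1, n2=1, n3=1 [stuck-at-1], n4=0, n5=1, n6=1 → 1 — eliminated
  n2 stuck-at-1: n1=1, n2=1 [stuck-at-1], n3=0, n4=0, n5=0, n6=0 → 0 — matches
Only n2 stuck-at-1 reproduces the observed 0.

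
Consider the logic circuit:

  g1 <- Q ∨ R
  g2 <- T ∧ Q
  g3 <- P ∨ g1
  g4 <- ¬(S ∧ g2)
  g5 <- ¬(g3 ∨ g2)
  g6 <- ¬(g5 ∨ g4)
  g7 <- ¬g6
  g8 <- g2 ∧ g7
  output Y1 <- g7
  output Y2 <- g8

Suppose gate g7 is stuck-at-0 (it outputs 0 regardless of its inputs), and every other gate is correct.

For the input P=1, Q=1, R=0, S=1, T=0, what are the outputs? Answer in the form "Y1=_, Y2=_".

Y1=0, Y2=0

Propagate with g7 forced: g1=1, g2=0, g3=1, g4=1, g5=0, g6=0, g7=0 [stuck-at-0], g8=0.
So the outputs are Y1=0, Y2=0. (Without the fault they would be Y1=1, Y2=0.)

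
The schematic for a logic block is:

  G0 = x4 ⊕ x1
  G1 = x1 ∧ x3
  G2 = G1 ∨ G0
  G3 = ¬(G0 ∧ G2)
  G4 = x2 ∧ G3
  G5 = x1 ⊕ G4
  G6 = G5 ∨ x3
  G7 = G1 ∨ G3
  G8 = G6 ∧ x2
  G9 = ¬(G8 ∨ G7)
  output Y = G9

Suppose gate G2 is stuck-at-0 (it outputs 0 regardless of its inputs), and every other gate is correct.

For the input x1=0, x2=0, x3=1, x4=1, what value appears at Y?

0

Propagate with G2 forced: G0=1, G1=0, G2=0 [stuck-at-0], G3=1, G4=0, G5=0, G6=1, G7=1, G8=0, G9=0.
So Y = 0. (Without the fault it would be 1.)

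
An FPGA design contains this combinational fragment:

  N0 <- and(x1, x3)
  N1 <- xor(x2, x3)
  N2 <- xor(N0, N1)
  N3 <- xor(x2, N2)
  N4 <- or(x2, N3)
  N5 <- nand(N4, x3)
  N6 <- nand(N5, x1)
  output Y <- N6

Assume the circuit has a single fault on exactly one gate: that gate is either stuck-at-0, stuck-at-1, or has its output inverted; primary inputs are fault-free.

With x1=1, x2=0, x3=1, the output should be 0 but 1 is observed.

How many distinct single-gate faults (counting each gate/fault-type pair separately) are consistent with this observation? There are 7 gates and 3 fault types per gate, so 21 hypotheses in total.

Fault-free: N0=1, N1=1, N2=0, N3=0, N4=0, N5=1, N6=0 → 0. Observed 1.
  N0: stuck-at-0, inverted output ✓; others ✗
  N1: stuck-at-0, inverted output ✓; others ✗
  N2: stuck-at-1, inverted output ✓; others ✗
  N3: stuck-at-1, inverted output ✓; others ✗
  N4: stuck-at-1, inverted output ✓; others ✗
  N5: stuck-at-0, inverted output ✓; others ✗
  N6: stuck-at-1, inverted output ✓; others ✗
Consistent faults: {N0 stuck-at-0, N0 inverted output, N1 stuck-at-0, N1 inverted output, N2 stuck-at-1, N2 inverted output, N3 stuck-at-1, N3 inverted output, N4 stuck-at-1, N4 inverted output, N5 stuck-at-0, N5 inverted output, N6 stuck-at-1, N6 inverted output} — 14 in all.

14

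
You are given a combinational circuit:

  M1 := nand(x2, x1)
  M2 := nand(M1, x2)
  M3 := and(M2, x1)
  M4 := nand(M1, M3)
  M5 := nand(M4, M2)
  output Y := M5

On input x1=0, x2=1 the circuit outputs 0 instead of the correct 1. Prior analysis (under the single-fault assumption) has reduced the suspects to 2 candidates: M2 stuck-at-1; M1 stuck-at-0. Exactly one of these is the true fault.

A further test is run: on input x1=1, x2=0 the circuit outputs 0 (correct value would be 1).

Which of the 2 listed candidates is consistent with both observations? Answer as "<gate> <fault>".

Evaluate each candidate on input x1=1, x2=0:
  M2 stuck-at-1: M1=1, M2=1 [stuck-at-1], M3=1, M4=0, M5=1 → 1 — eliminated
  M1 stuck-at-0: M1=0 [stuck-at-0], M2=1, M3=1, M4=1, M5=0 → 0 — matches
Only M1 stuck-at-0 reproduces the observed 0.

M1 stuck-at-0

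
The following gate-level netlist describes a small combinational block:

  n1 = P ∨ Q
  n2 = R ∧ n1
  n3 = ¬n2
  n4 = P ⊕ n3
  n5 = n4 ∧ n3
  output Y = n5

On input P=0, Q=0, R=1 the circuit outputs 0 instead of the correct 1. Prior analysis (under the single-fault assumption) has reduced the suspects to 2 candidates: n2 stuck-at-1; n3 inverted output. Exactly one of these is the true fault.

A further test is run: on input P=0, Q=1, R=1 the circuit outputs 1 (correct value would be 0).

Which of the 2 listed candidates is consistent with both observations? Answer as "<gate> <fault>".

Evaluate each candidate on input P=0, Q=1, R=1:
  n2 stuck-at-1: n1=1, n2=1 [stuck-at-1], n3=0, n4=0, n5=0 → 0 — eliminated
  n3 inverted output: n1=1, n2=1, n3=1 [inverted output], n4=1, n5=1 → 1 — matches
Only n3 inverted output reproduces the observed 1.

n3 inverted output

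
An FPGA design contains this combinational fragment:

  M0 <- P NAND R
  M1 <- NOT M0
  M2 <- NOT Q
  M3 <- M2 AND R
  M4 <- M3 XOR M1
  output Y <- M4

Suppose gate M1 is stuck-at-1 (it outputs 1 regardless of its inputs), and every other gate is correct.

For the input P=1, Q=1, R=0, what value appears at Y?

1

Propagate with M1 forced: M0=1, M1=1 [stuck-at-1], M2=0, M3=0, M4=1.
So Y = 1. (Without the fault it would be 0.)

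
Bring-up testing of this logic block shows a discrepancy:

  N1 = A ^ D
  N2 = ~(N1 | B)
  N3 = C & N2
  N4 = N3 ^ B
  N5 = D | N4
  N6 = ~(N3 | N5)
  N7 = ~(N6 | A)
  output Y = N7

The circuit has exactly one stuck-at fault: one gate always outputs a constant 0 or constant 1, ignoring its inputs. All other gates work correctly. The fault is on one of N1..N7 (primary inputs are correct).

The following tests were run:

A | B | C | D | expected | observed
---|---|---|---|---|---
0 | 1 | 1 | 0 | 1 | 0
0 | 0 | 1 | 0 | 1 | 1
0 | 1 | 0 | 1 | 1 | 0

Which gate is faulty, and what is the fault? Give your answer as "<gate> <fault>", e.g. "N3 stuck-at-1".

Fault-free values for test 1 (A=0, B=1, C=1, D=0): N1=0, N2=0, N3=0, N4=1, N5=1, N6=0, N7=1, giving Y=1. Observed 0.
Test 1: faults giving observed 0 are {N4 stuck-at-0, N5 stuck-at-0, N6 stuck-at-1, N7 stuck-at-0}.
Test 2 (A=0, B=0, C=1, D=0): fault-free N1=0, N2=1, N3=1, N4=1, N5=1, N6=0, N7=1 → 1; observed 1. Eliminates N6 stuck-at-1, N7 stuck-at-0.
Test 3 (A=0, B=1, C=0, D=1): fault-free N1=1, N2=0, N3=0, N4=1, N5=1, N6=0, N7=1 → 1; observed 0. Eliminates N4 stuck-at-0.
Only N5 stuck-at-0 is consistent with every test.

N5 stuck-at-0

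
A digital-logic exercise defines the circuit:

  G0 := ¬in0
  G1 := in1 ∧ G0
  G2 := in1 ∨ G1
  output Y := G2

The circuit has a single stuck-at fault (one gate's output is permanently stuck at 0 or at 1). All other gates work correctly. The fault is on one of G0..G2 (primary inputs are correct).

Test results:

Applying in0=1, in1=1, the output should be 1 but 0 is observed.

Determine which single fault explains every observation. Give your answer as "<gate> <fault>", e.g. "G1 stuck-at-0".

Fault-free values for test 1 (in0=1, in1=1): G0=0, G1=0, G2=1, giving Y=1. Observed 0.
Test 1: faults giving observed 0 are {G2 stuck-at-0}.
Only G2 stuck-at-0 is consistent with every test.

G2 stuck-at-0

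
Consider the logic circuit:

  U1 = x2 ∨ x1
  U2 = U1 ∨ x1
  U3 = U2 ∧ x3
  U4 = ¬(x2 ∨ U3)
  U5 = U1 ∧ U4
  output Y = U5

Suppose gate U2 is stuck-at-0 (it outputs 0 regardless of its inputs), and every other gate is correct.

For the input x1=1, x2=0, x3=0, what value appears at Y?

Propagate with U2 forced: U1=1, U2=0 [stuck-at-0], U3=0, U4=1, U5=1.
So Y = 1. (Same as the fault-free value — the fault is masked on this input.)

1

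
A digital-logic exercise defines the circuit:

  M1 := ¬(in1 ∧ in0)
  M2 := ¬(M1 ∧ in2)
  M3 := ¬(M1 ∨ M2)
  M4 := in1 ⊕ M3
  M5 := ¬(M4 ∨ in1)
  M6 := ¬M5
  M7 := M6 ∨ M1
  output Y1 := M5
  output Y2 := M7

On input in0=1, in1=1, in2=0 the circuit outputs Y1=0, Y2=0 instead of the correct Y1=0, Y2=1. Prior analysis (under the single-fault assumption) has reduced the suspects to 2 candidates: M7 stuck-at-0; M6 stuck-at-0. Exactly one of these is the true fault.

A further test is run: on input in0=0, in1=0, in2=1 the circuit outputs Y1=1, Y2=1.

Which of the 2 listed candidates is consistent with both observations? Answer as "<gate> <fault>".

Evaluate each candidate on input in0=0, in1=0, in2=1:
  M7 stuck-at-0: M1=1, M2=0, M3=0, M4=0, M5=1, M6=0, M7=0 [stuck-at-0] → Y1=1, Y2=0 — eliminated
  M6 stuck-at-0: M1=1, M2=0, M3=0, M4=0, M5=1, M6=0 [stuck-at-0], M7=1 → Y1=1, Y2=1 — matches
Only M6 stuck-at-0 reproduces the observed Y1=1, Y2=1.

M6 stuck-at-0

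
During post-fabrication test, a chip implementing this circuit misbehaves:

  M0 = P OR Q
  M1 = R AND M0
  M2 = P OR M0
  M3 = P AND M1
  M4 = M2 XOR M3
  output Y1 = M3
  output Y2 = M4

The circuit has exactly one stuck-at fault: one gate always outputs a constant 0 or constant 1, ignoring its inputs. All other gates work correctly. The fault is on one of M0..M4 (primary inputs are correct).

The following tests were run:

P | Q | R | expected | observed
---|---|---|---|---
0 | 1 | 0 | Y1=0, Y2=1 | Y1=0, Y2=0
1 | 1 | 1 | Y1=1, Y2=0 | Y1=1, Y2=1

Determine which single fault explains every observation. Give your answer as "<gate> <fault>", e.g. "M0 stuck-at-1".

Fault-free values for test 1 (P=0, Q=1, R=0): M0=1, M1=0, M2=1, M3=0, M4=1, giving Y1=0, Y2=1. Observed Y1=0, Y2=0.
Test 1: faults giving observed Y1=0, Y2=0 are {M0 stuck-at-0, M2 stuck-at-0, M4 stuck-at-0}.
Test 2 (P=1, Q=1, R=1): fault-free M0=1, M1=1, M2=1, M3=1, M4=0 → Y1=1, Y2=0; observed Y1=1, Y2=1. Eliminates M0 stuck-at-0, M4 stuck-at-0.
Only M2 stuck-at-0 is consistent with every test.

M2 stuck-at-0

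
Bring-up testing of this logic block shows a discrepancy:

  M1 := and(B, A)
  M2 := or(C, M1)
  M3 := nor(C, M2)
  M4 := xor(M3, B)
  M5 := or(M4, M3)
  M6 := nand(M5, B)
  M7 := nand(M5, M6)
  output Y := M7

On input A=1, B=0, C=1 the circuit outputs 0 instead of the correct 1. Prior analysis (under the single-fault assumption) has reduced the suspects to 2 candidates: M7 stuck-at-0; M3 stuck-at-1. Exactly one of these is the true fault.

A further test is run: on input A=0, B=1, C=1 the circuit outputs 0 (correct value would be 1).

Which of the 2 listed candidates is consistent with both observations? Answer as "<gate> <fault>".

M7 stuck-at-0

Evaluate each candidate on input A=0, B=1, C=1:
  M7 stuck-at-0: M1=0, M2=1, M3=0, M4=1, M5=1, M6=0, M7=0 [stuck-at-0] → 0 — matches
  M3 stuck-at-1: M1=0, M2=1, M3=1 [stuck-at-1], M4=0, M5=1, M6=0, M7=1 → 1 — eliminated
Only M7 stuck-at-0 reproduces the observed 0.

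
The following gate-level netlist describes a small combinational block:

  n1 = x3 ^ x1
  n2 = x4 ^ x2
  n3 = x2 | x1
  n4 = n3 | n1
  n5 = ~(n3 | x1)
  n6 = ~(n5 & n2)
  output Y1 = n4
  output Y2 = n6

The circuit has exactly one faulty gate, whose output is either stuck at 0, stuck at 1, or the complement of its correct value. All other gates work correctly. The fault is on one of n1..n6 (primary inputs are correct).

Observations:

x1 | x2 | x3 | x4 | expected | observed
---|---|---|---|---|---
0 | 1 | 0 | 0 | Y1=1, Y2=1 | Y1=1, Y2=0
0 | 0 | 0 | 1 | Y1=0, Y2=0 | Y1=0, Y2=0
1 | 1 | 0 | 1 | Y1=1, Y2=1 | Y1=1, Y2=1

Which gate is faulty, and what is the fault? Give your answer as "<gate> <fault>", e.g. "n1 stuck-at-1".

Fault-free values for test 1 (x1=0, x2=1, x3=0, x4=0): n1=0, n2=1, n3=1, n4=1, n5=0, n6=1, giving Y1=1, Y2=1. Observed Y1=1, Y2=0.
Test 1: faults giving observed Y1=1, Y2=0 are {n5 stuck-at-1, n5 inverted output, n6 stuck-at-0, n6 inverted output}.
Test 2 (x1=0, x2=0, x3=0, x4=1): fault-free n1=0, n2=1, n3=0, n4=0, n5=1, n6=0 → Y1=0, Y2=0; observed Y1=0, Y2=0. Eliminates n5 inverted output, n6 inverted output.
Test 3 (x1=1, x2=1, x3=0, x4=1): fault-free n1=1, n2=0, n3=1, n4=1, n5=0, n6=1 → Y1=1, Y2=1; observed Y1=1, Y2=1. Eliminates n6 stuck-at-0.
Only n5 stuck-at-1 is consistent with every test.

n5 stuck-at-1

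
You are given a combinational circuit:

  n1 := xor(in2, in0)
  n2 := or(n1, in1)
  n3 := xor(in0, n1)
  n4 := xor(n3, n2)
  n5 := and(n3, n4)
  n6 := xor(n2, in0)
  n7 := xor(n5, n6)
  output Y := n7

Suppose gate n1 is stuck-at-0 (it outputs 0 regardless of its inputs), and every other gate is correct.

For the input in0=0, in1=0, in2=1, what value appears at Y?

Propagate with n1 forced: n1=0 [stuck-at-0], n2=0, n3=0, n4=0, n5=0, n6=0, n7=0.
So Y = 0. (Without the fault it would be 1.)

0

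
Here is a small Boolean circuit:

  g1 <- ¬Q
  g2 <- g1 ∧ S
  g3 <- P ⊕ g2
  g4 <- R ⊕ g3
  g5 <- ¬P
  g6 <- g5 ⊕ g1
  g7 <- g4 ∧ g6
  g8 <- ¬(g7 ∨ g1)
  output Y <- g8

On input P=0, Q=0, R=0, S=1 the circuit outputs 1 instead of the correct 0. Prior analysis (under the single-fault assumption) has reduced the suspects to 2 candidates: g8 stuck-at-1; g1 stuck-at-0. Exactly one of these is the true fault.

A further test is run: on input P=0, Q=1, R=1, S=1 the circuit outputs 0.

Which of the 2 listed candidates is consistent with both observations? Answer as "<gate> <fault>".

Evaluate each candidate on input P=0, Q=1, R=1, S=1:
  g8 stuck-at-1: g1=0, g2=0, g3=0, g4=1, g5=1, g6=1, g7=1, g8=1 [stuck-at-1] → 1 — eliminated
  g1 stuck-at-0: g1=0 [stuck-at-0], g2=0, g3=0, g4=1, g5=1, g6=1, g7=1, g8=0 → 0 — matches
Only g1 stuck-at-0 reproduces the observed 0.

g1 stuck-at-0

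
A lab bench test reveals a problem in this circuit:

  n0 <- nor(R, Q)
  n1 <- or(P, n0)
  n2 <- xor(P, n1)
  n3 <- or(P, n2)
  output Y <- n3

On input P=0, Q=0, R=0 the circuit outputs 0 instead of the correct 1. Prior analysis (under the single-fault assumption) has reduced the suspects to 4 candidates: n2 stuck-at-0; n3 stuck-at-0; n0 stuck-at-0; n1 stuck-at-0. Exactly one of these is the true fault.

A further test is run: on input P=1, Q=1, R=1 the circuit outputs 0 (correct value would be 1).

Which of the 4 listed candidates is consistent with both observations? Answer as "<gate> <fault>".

n3 stuck-at-0

Evaluate each candidate on input P=1, Q=1, R=1:
  n2 stuck-at-0: n0=0, n1=1, n2=0 [stuck-at-0], n3=1 → 1 — eliminated
  n3 stuck-at-0: n0=0, n1=1, n2=0, n3=0 [stuck-at-0] → 0 — matches
  n0 stuck-at-0: n0=0 [stuck-at-0], n1=1, n2=0, n3=1 → 1 — eliminated
  n1 stuck-at-0: n0=0, n1=0 [stuck-at-0], n2=1, n3=1 → 1 — eliminated
Only n3 stuck-at-0 reproduces the observed 0.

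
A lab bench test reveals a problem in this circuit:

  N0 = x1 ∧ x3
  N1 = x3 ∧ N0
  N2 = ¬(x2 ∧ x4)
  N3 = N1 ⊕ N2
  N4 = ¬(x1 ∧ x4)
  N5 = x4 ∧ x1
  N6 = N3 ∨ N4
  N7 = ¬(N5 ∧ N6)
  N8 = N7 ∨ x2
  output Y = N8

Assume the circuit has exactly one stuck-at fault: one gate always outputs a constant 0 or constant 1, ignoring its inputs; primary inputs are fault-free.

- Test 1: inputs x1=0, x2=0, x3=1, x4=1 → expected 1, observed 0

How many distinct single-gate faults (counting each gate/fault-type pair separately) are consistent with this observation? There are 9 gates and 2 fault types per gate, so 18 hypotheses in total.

Fault-free: N0=0, N1=0, N2=1, N3=1, N4=1, N5=0, N6=1, N7=1, N8=1 → 1. Observed 0.
  N0: none of the 2 fault types match ✗
  N1: none of the 2 fault types match ✗
  N2: none of the 2 fault types match ✗
  N3: none of the 2 fault types match ✗
  N4: none of the 2 fault types match ✗
  N5: stuck-at-1 ✓; others ✗
  N6: none of the 2 fault types match ✗
  N7: stuck-at-0 ✓; others ✗
  N8: stuck-at-0 ✓; others ✗
Consistent faults: {N5 stuck-at-1, N7 stuck-at-0, N8 stuck-at-0} — 3 in all.

3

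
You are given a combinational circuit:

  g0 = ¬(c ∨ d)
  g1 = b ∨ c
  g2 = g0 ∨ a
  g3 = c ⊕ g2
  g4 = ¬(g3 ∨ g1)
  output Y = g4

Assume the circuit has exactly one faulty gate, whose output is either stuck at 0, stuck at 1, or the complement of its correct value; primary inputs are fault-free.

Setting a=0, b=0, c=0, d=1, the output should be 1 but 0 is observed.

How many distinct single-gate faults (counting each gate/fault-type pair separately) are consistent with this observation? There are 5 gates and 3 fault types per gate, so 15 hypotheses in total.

10

Fault-free: g0=0, g1=0, g2=0, g3=0, g4=1 → 1. Observed 0.
  g0: stuck-at-1, inverted output ✓; others ✗
  g1: stuck-at-1, inverted output ✓; others ✗
  g2: stuck-at-1, inverted output ✓; others ✗
  g3: stuck-at-1, inverted output ✓; others ✗
  g4: stuck-at-0, inverted output ✓; others ✗
Consistent faults: {g0 stuck-at-1, g0 inverted output, g1 stuck-at-1, g1 inverted output, g2 stuck-at-1, g2 inverted output, g3 stuck-at-1, g3 inverted output, g4 stuck-at-0, g4 inverted output} — 10 in all.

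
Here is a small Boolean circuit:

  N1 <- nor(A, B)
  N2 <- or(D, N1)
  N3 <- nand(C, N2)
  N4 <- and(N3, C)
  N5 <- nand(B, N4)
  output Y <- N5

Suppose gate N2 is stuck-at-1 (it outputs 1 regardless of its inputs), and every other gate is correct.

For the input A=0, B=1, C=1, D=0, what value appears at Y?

1

Propagate with N2 forced: N1=0, N2=1 [stuck-at-1], N3=0, N4=0, N5=1.
So Y = 1. (Without the fault it would be 0.)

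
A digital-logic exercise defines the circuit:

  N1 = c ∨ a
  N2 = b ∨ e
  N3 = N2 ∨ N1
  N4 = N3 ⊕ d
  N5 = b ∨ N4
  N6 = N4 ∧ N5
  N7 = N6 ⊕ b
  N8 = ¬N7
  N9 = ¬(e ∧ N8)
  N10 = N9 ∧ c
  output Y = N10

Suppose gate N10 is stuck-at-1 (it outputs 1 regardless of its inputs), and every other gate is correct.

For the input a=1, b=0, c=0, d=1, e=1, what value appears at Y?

1

Propagate with N10 forced: N1=1, N2=1, N3=1, N4=0, N5=0, N6=0, N7=0, N8=1, N9=0, N10=1 [stuck-at-1].
So Y = 1. (Without the fault it would be 0.)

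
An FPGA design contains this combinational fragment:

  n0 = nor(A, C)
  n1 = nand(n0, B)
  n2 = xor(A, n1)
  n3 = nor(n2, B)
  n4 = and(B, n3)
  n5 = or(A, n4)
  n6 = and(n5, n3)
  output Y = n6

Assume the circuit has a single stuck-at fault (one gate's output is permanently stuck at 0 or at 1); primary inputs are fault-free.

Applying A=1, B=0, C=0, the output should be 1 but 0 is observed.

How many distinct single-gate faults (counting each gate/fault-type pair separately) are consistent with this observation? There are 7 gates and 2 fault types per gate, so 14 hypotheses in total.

Fault-free: n0=0, n1=1, n2=0, n3=1, n4=0, n5=1, n6=1 → 1. Observed 0.
  n0 stuck-at-0: output 1 ✗
  n0 stuck-at-1: output 1 ✗
  n1 stuck-at-0: output 0 ✓
  n1 stuck-at-1: output 1 ✗
  n2 stuck-at-0: output 1 ✗
  n2 stuck-at-1: output 0 ✓
  n3 stuck-at-0: output 0 ✓
  n3 stuck-at-1: output 1 ✗
  n4 stuck-at-0: output 1 ✗
  n4 stuck-at-1: output 1 ✗
  n5 stuck-at-0: output 0 ✓
  n5 stuck-at-1: output 1 ✗
  n6 stuck-at-0: output 0 ✓
  n6 stuck-at-1: output 1 ✗
Consistent faults: {n1 stuck-at-0, n2 stuck-at-1, n3 stuck-at-0, n5 stuck-at-0, n6 stuck-at-0} — 5 in all.

5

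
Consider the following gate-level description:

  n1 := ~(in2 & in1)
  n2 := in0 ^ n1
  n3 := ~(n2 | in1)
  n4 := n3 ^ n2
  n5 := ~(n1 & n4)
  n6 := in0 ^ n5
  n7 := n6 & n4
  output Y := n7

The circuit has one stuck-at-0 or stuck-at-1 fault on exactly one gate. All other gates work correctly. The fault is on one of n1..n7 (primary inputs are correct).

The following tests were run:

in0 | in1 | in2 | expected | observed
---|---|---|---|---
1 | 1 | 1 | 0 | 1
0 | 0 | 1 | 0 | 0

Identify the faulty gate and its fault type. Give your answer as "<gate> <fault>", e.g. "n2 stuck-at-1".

n5 stuck-at-0

Fault-free values for test 1 (in0=1, in1=1, in2=1): n1=0, n2=1, n3=0, n4=1, n5=1, n6=0, n7=0, giving Y=0. Observed 1.
Test 1: faults giving observed 1 are {n5 stuck-at-0, n6 stuck-at-1, n7 stuck-at-1}.
Test 2 (in0=0, in1=0, in2=1): fault-free n1=1, n2=1, n3=0, n4=1, n5=0, n6=0, n7=0 → 0; observed 0. Eliminates n6 stuck-at-1, n7 stuck-at-1.
Only n5 stuck-at-0 is consistent with every test.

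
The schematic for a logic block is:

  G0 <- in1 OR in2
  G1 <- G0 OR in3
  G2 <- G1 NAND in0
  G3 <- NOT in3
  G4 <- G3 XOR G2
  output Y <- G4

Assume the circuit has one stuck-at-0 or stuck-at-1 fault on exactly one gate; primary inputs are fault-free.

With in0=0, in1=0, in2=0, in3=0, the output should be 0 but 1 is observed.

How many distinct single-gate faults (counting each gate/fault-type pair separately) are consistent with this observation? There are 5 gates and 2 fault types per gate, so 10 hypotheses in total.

Fault-free: G0=0, G1=0, G2=1, G3=1, G4=0 → 0. Observed 1.
  G0 stuck-at-0: output 0 ✗
  G0 stuck-at-1: output 0 ✗
  G1 stuck-at-0: output 0 ✗
  G1 stuck-at-1: output 0 ✗
  G2 stuck-at-0: output 1 ✓
  G2 stuck-at-1: output 0 ✗
  G3 stuck-at-0: output 1 ✓
  G3 stuck-at-1: output 0 ✗
  G4 stuck-at-0: output 0 ✗
  G4 stuck-at-1: output 1 ✓
Consistent faults: {G2 stuck-at-0, G3 stuck-at-0, G4 stuck-at-1} — 3 in all.

3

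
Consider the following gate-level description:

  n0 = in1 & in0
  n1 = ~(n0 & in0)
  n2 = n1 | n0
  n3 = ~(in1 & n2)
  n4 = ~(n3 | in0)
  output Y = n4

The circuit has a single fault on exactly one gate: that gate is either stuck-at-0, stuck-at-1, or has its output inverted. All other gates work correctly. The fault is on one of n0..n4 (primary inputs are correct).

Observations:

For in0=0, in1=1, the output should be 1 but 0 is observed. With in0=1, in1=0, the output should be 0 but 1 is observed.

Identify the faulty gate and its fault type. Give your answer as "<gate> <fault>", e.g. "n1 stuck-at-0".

Fault-free values for test 1 (in0=0, in1=1): n0=0, n1=1, n2=1, n3=0, n4=1, giving Y=1. Observed 0.
Test 1: faults giving observed 0 are {n1 stuck-at-0, n1 inverted output, n2 stuck-at-0, n2 inverted output, n3 stuck-at-1, n3 inverted output, n4 stuck-at-0, n4 inverted output}.
Test 2 (in0=1, in1=0): fault-free n0=0, n1=1, n2=1, n3=1, n4=0 → 0; observed 1. Eliminates n1 stuck-at-0, n1 inverted output, n2 stuck-at-0, n2 inverted output, n3 stuck-at-1, n3 inverted output, n4 stuck-at-0.
Only n4 inverted output is consistent with every test.

n4 inverted output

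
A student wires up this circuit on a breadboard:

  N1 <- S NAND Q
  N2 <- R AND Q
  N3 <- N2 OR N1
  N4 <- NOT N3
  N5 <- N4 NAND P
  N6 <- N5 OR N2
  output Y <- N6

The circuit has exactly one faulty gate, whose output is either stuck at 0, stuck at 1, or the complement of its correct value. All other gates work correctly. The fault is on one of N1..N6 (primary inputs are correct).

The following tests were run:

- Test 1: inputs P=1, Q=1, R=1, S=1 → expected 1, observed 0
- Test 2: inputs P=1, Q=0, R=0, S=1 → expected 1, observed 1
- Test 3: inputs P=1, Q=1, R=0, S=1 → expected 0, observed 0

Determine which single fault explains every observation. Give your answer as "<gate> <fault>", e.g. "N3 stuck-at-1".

N2 stuck-at-0

Fault-free values for test 1 (P=1, Q=1, R=1, S=1): N1=0, N2=1, N3=1, N4=0, N5=1, N6=1, giving Y=1. Observed 0.
Test 1: faults giving observed 0 are {N2 stuck-at-0, N2 inverted output, N6 stuck-at-0, N6 inverted output}.
Test 2 (P=1, Q=0, R=0, S=1): fault-free N1=1, N2=0, N3=1, N4=0, N5=1, N6=1 → 1; observed 1. Eliminates N6 stuck-at-0, N6 inverted output.
Test 3 (P=1, Q=1, R=0, S=1): fault-free N1=0, N2=0, N3=0, N4=1, N5=0, N6=0 → 0; observed 0. Eliminates N2 inverted output.
Only N2 stuck-at-0 is consistent with every test.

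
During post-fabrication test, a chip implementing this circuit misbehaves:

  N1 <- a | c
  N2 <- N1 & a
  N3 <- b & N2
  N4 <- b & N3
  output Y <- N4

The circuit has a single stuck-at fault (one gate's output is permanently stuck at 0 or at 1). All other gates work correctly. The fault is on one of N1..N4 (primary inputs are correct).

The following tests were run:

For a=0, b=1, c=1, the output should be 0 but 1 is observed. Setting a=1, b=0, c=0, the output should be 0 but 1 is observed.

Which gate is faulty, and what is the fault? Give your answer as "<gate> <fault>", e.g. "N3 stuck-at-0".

Fault-free values for test 1 (a=0, b=1, c=1): N1=1, N2=0, N3=0, N4=0, giving Y=0. Observed 1.
Test 1: faults giving observed 1 are {N2 stuck-at-1, N3 stuck-at-1, N4 stuck-at-1}.
Test 2 (a=1, b=0, c=0): fault-free N1=1, N2=1, N3=0, N4=0 → 0; observed 1. Eliminates N2 stuck-at-1, N3 stuck-at-1.
Only N4 stuck-at-1 is consistent with every test.

N4 stuck-at-1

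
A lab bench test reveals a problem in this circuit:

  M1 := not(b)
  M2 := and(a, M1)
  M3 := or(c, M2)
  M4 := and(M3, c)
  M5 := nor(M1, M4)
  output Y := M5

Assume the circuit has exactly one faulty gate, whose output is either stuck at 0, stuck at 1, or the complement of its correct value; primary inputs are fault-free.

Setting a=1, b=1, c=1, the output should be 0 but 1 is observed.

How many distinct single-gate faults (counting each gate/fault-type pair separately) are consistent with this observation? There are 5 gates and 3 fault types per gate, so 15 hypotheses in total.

Fault-free: M1=0, M2=0, M3=1, M4=1, M5=0 → 0. Observed 1.
  M1: none of the 3 fault types match ✗
  M2: none of the 3 fault types match ✗
  M3: stuck-at-0, inverted output ✓; others ✗
  M4: stuck-at-0, inverted output ✓; others ✗
  M5: stuck-at-1, inverted output ✓; others ✗
Consistent faults: {M3 stuck-at-0, M3 inverted output, M4 stuck-at-0, M4 inverted output, M5 stuck-at-1, M5 inverted output} — 6 in all.

6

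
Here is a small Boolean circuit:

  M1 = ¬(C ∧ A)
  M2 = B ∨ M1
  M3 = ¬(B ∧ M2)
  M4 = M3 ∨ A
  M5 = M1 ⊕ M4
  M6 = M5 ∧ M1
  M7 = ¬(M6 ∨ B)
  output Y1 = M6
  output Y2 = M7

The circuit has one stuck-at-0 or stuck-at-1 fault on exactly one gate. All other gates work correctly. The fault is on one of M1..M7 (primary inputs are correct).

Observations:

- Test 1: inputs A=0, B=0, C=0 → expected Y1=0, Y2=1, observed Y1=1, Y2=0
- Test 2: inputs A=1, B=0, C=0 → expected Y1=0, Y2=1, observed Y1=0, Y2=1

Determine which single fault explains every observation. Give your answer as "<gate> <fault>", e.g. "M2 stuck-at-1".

Fault-free values for test 1 (A=0, B=0, C=0): M1=1, M2=1, M3=1, M4=1, M5=0, M6=0, M7=1, giving Y1=0, Y2=1. Observed Y1=1, Y2=0.
Test 1: faults giving observed Y1=1, Y2=0 are {M3 stuck-at-0, M4 stuck-at-0, M5 stuck-at-1, M6 stuck-at-1}.
Test 2 (A=1, B=0, C=0): fault-free M1=1, M2=1, M3=1, M4=1, M5=0, M6=0, M7=1 → Y1=0, Y2=1; observed Y1=0, Y2=1. Eliminates M4 stuck-at-0, M5 stuck-at-1, M6 stuck-at-1.
Only M3 stuck-at-0 is consistent with every test.

M3 stuck-at-0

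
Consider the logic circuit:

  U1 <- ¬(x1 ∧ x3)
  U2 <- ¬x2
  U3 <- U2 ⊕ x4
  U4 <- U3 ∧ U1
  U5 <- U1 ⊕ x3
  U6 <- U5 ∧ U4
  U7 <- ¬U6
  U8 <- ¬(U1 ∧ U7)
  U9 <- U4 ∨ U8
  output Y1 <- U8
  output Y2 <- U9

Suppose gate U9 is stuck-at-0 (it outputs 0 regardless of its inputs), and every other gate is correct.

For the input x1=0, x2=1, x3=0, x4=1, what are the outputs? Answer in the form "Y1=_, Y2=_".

Y1=1, Y2=0

Propagate with U9 forced: U1=1, U2=0, U3=1, U4=1, U5=1, U6=1, U7=0, U8=1, U9=0 [stuck-at-0].
So the outputs are Y1=1, Y2=0. (Without the fault they would be Y1=1, Y2=1.)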